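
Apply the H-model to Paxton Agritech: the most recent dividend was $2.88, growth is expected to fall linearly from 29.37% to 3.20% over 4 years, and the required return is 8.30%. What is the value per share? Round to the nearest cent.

$87.83

H-model: P₀ = D₀[(1+g_L) + H(g_S−g_L)]/(r−g_L), with H = 4/2 = 2.
P₀ = 2.88 × [(1+0.032) + 2×(0.2937−0.032)] / (0.083−0.032)
   = 2.88 × 1.5554 / 0.051 = 87.8344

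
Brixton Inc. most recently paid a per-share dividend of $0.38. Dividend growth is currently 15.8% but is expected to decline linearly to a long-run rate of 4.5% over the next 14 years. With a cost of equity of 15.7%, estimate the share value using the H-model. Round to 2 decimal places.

$6.23

H-model: P₀ = D₀[(1+g_L) + H(g_S−g_L)]/(r−g_L), with H = 14/2 = 7.
P₀ = 0.38 × [(1+0.045) + 7×(0.158−0.045)] / (0.157−0.045)
   = 0.38 × 1.8360 / 0.112 = 6.2293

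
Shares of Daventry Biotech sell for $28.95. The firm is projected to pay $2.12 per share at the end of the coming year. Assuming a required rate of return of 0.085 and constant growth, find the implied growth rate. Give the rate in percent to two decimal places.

1.18%

From P₀ = D₁/(r − g), the implied growth is g = r − D₁/P₀.
g = 0.085 − 2.12/28.95 = 0.085 − 0.07323 = 0.01177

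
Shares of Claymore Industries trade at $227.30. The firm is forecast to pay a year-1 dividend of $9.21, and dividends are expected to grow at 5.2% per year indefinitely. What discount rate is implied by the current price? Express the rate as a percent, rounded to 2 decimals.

9.25%

Rearranging the constant-growth DDM: r = D₁/P₀ + g.
r = 9.2100 / 227.30 + 0.052 = 0.04052 + 0.052 = 0.09252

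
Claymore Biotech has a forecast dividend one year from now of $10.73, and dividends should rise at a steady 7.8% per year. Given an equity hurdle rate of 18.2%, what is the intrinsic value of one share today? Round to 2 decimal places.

Gordon growth model: P₀ = D₁/(r − g), with D₁ = 10.73 given directly.
P₀ = 10.7300 / (0.182 − 0.078) = 10.7300 / 0.104 = 103.1731

$103.17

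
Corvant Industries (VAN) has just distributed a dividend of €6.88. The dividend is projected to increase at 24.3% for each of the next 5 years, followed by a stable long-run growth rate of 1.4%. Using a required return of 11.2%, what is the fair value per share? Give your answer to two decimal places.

€172.88

Two-stage DDM. Project D₁…D_5 at 0.243, terminal growth 0.014, discount at r = 0.112.
D_1 = 8.5518
D_2 = 10.6299
D_3 = 13.2130
D_4 = 16.4238
D_5 = 20.4148
Terminal value at t=5: TV = D_6/(r−g) = 20.7006/(0.112−0.014) = 211.2302
P₀ = 8.5518/(1+0.112)^1 + 10.6299/(1+0.112)^2 + 13.2130/(1+0.112)^3 + 16.4238/(1+0.112)^4 + 20.4148/(1+0.112)^5 + 211.2302/(1+0.112)^5 = 172.8756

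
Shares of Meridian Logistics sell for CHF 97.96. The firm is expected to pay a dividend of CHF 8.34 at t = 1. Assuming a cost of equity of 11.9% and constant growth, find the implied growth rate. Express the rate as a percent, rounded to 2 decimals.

3.39%

From P₀ = D₁/(r − g), the implied growth is g = r − D₁/P₀.
g = 0.119 − 8.34/97.96 = 0.119 − 0.08514 = 0.03386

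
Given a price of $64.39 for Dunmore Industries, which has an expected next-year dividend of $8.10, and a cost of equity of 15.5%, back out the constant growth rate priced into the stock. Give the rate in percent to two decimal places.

2.92%

From P₀ = D₁/(r − g), the implied growth is g = r − D₁/P₀.
g = 0.155 − 8.10/64.39 = 0.155 − 0.12580 = 0.02920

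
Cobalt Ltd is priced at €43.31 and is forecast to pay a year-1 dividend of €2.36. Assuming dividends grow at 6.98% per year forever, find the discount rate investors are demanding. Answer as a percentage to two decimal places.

Rearranging the constant-growth DDM: r = D₁/P₀ + g.
r = 2.3600 / 43.31 + 0.0698 = 0.05449 + 0.0698 = 0.12429

12.43%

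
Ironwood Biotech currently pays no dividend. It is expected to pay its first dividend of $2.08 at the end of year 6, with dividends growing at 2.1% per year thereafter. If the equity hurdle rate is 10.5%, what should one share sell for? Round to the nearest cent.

$15.03

Deferred-dividend DDM. At t=5 the remaining stream is a growing perpetuity with first payment D_6 = 2.08.
V_5 = D_6/(r−g) = 2.08/(0.105−0.021) = 24.7619
P₀ = V_5/(1+r)^5 = 24.7619/(1+0.105)^5 = 15.0305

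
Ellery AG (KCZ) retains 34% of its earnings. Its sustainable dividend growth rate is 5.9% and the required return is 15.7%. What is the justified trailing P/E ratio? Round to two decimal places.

7.13

Payout ratio b = 1 − 0.34 = 0.66.
Justified trailing P/E = b(1+g)/(r−g) = 0.66×(1+0.059)/(0.157−0.059) = 7.1320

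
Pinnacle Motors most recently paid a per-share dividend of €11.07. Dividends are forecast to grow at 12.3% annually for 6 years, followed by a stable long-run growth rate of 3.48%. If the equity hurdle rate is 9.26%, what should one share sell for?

€306.86

Two-stage DDM. Project D₁…D_6 at 0.123, terminal growth 0.0348, discount at r = 0.0926.
D_1 = 12.4316
D_2 = 13.9607
D_3 = 15.6779
D_4 = 17.6062
D_5 = 19.7718
D_6 = 22.2037
Terminal value at t=6: TV = D_7/(r−g) = 22.9764/(0.0926−0.0348) = 397.5161
P₀ = 12.4316/(1+0.0926)^1 + 13.9607/(1+0.0926)^2 + 15.6779/(1+0.0926)^3 + 17.6062/(1+0.0926)^4 + 19.7718/(1+0.0926)^5 + 22.2037/(1+0.0926)^6 + 397.5161/(1+0.0926)^6 = 306.8583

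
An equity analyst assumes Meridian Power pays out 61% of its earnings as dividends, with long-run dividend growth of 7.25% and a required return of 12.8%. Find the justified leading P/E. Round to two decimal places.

10.99

Justified leading P/E = b/(r−g) = 0.61/(0.128−0.0725) = 10.9910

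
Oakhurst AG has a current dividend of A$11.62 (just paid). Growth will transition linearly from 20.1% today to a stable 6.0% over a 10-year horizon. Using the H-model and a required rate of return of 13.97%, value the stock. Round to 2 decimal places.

A$257.33

H-model: P₀ = D₀[(1+g_L) + H(g_S−g_L)]/(r−g_L), with H = 10/2 = 5.
P₀ = 11.62 × [(1+0.06) + 5×(0.201−0.06)] / (0.1397−0.06)
   = 11.62 × 1.7650 / 0.0797 = 257.3312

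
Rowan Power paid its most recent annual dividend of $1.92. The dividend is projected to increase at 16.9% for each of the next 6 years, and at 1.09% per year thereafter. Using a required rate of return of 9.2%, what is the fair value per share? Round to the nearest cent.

Two-stage DDM. Project D₁…D_6 at 0.169, terminal growth 0.0109, discount at r = 0.092.
D_1 = 2.2445
D_2 = 2.6238
D_3 = 3.0672
D_4 = 3.5856
D_5 = 4.1915
D_6 = 4.8999
Terminal value at t=6: TV = D_7/(r−g) = 4.9533/(0.092−0.0109) = 61.0767
P₀ = 2.2445/(1+0.092)^1 + 2.6238/(1+0.092)^2 + 3.0672/(1+0.092)^3 + 3.5856/(1+0.092)^4 + 4.1915/(1+0.092)^5 + 4.8999/(1+0.092)^6 + 61.0767/(1+0.092)^6 = 50.7415

$50.74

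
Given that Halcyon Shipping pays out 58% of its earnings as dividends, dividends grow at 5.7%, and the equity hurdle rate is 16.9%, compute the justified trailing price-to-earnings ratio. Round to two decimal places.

5.47

Justified trailing P/E = b(1+g)/(r−g) = 0.58×(1+0.057)/(0.169−0.057) = 5.4737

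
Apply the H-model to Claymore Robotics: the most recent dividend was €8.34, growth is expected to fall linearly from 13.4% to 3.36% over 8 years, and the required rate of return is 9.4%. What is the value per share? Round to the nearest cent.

H-model: P₀ = D₀[(1+g_L) + H(g_S−g_L)]/(r−g_L), with H = 8/2 = 4.
P₀ = 8.34 × [(1+0.0336) + 4×(0.134−0.0336)] / (0.094−0.0336)
   = 8.34 × 1.4352 / 0.0604 = 198.1717

€198.17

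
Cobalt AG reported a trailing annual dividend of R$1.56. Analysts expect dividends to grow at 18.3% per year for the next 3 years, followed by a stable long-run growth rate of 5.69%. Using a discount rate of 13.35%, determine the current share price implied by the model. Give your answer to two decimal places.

R$29.57

Two-stage DDM. Project D₁…D_3 at 0.183, terminal growth 0.0569, discount at r = 0.1335.
D_1 = 1.8455
D_2 = 2.1832
D_3 = 2.5827
Terminal value at t=3: TV = D_4/(r−g) = 2.7297/(0.1335−0.0569) = 35.6356
P₀ = 1.8455/(1+0.1335)^1 + 2.1832/(1+0.1335)^2 + 2.5827/(1+0.1335)^3 + 35.6356/(1+0.1335)^3 = 29.5700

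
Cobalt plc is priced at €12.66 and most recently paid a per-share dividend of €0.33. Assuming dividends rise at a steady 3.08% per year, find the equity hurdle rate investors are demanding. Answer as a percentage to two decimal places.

5.77%

Rearranging the constant-growth DDM: r = D₁/P₀ + g.
D₁ = 0.33 × (1 + 0.0308) = 0.3402.
r = 0.3402 / 12.66 + 0.0308 = 0.02687 + 0.0308 = 0.05767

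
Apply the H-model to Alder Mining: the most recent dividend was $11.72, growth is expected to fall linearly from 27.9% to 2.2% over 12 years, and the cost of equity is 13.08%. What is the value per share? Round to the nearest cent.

$276.20

H-model: P₀ = D₀[(1+g_L) + H(g_S−g_L)]/(r−g_L), with H = 12/2 = 6.
P₀ = 11.72 × [(1+0.022) + 6×(0.279−0.022)] / (0.1308−0.022)
   = 11.72 × 2.5640 / 0.1088 = 276.1956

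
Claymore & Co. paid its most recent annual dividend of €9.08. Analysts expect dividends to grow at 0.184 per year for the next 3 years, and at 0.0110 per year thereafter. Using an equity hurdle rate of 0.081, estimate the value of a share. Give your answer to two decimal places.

€205.08

Two-stage DDM. Project D₁…D_3 at 0.184, terminal growth 0.011, discount at r = 0.081.
D_1 = 10.7507
D_2 = 12.7289
D_3 = 15.0710
Terminal value at t=3: TV = D_4/(r−g) = 15.2367/(0.081−0.011) = 217.6677
P₀ = 10.7507/(1+0.081)^1 + 12.7289/(1+0.081)^2 + 15.0710/(1+0.081)^3 + 217.6677/(1+0.081)^3 = 205.0811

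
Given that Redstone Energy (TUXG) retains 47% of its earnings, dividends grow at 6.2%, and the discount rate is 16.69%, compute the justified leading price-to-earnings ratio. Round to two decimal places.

Payout ratio b = 1 − 0.47 = 0.53.
Justified leading P/E = b/(r−g) = 0.53/(0.1669−0.062) = 5.0524

5.05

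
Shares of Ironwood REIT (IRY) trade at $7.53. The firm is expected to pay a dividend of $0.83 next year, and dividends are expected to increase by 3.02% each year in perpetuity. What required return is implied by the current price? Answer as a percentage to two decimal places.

14.04%

Rearranging the constant-growth DDM: r = D₁/P₀ + g.
r = 0.8300 / 7.53 + 0.0302 = 0.11023 + 0.0302 = 0.14043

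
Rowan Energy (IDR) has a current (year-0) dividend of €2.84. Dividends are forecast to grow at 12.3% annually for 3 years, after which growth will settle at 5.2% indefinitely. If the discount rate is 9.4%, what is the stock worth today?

Two-stage DDM. Project D₁…D_3 at 0.123, terminal growth 0.052, discount at r = 0.094.
D_1 = 3.1893
D_2 = 3.5816
D_3 = 4.0221
Terminal value at t=3: TV = D_4/(r−g) = 4.2313/(0.094−0.052) = 100.7451
P₀ = 3.1893/(1+0.094)^1 + 3.5816/(1+0.094)^2 + 4.0221/(1+0.094)^3 + 100.7451/(1+0.094)^3 = 85.9233

€85.92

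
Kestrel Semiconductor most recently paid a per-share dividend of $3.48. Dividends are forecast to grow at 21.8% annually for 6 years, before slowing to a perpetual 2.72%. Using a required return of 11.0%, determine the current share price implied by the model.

Two-stage DDM. Project D₁…D_6 at 0.218, terminal growth 0.0272, discount at r = 0.11.
D_1 = 4.2386
D_2 = 5.1627
D_3 = 6.2881
D_4 = 7.6589
D_5 = 9.3286
D_6 = 11.3622
Terminal value at t=6: TV = D_7/(r−g) = 11.6713/(0.11−0.0272) = 140.9573
P₀ = 4.2386/(1+0.11)^1 + 5.1627/(1+0.11)^2 + 6.2881/(1+0.11)^3 + 7.6589/(1+0.11)^4 + 9.3286/(1+0.11)^5 + 11.3622/(1+0.11)^6 + 140.9573/(1+0.11)^6 = 104.6240

$104.62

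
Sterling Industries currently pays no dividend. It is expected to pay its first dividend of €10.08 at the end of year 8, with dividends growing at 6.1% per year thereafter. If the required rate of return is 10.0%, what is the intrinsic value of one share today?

Deferred-dividend DDM. At t=7 the remaining stream is a growing perpetuity with first payment D_8 = 10.08.
V_7 = D_8/(r−g) = 10.08/(0.1−0.061) = 258.4615
P₀ = V_7/(1+r)^7 = 258.4615/(1+0.1)^7 = 132.6316

€132.63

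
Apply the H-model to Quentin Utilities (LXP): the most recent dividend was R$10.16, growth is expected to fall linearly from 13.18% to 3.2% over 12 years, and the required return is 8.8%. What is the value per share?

R$295.87

H-model: P₀ = D₀[(1+g_L) + H(g_S−g_L)]/(r−g_L), with H = 12/2 = 6.
P₀ = 10.16 × [(1+0.032) + 6×(0.1318−0.032)] / (0.088−0.032)
   = 10.16 × 1.6308 / 0.056 = 295.8737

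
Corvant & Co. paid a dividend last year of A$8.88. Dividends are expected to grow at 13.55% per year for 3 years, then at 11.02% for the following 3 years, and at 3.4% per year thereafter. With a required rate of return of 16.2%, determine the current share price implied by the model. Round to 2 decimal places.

A$106.53

Three-stage DDM. Project D₁…D_6; terminal Gordon value at t=6 with g = 0.034; discount at r = 0.162.
D_1 = 10.0832
D_2 = 11.4495
D_3 = 13.0009
D_4 = 14.4336
D_5 = 16.0242
D_6 = 17.7901
TV_6 = 18.3949/(0.162−0.034) = 143.7105
P₀ = Σ Dₜ/(1+r)ᵗ + TV_6/(1+r)^6 = 106.5291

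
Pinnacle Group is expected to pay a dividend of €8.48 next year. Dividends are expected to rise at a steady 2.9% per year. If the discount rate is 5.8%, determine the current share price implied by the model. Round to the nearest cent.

€292.41

Gordon growth model: P₀ = D₁/(r − g), with D₁ = 8.48 given directly.
P₀ = 8.4800 / (0.058 − 0.029) = 8.4800 / 0.029 = 292.4138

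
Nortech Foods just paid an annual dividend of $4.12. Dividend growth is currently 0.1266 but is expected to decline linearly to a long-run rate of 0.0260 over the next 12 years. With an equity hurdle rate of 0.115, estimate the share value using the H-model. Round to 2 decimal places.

H-model: P₀ = D₀[(1+g_L) + H(g_S−g_L)]/(r−g_L), with H = 12/2 = 6.
P₀ = 4.12 × [(1+0.026) + 6×(0.1266−0.026)] / (0.115−0.026)
   = 4.12 × 1.6296 / 0.089 = 75.4377

$75.44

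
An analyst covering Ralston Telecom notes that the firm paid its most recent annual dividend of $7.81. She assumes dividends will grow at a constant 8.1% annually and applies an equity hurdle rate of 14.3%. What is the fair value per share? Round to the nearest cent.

$136.17

Gordon growth model: P₀ = D₁/(r − g). D₁ = 7.81 × (1 + 0.081) = 8.4426.
P₀ = 8.4426 / (0.143 − 0.081) = 8.4426 / 0.062 = 136.1711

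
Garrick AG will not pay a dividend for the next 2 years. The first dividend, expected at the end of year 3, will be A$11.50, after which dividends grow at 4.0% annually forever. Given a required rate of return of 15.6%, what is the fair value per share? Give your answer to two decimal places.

Deferred-dividend DDM. At t=2 the remaining stream is a growing perpetuity with first payment D_3 = 11.50.
V_2 = D_3/(r−g) = 11.50/(0.156−0.04) = 99.1379
P₀ = V_2/(1+r)^2 = 99.1379/(1+0.156)^2 = 74.1864

A$74.19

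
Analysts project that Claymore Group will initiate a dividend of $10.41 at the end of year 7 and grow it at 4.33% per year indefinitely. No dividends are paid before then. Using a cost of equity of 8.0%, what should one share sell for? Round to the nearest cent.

Deferred-dividend DDM. At t=6 the remaining stream is a growing perpetuity with first payment D_7 = 10.41.
V_6 = D_7/(r−g) = 10.41/(0.08−0.0433) = 283.6512
P₀ = V_6/(1+r)^6 = 283.6512/(1+0.08)^6 = 178.7484

$178.75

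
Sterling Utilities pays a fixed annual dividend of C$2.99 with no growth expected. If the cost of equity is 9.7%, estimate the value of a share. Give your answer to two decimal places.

Zero-growth DDM (perpetuity): P₀ = D/r = 2.99 / 0.097 = 30.8247

C$30.82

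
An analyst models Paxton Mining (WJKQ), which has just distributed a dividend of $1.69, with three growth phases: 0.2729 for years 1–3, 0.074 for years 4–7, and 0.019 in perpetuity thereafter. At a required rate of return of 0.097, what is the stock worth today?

Three-stage DDM. Project D₁…D_7; terminal Gordon value at t=7 with g = 0.019; discount at r = 0.097.
D_1 = 2.1512
D_2 = 2.7383
D_3 = 3.4855
D_4 = 3.7435
D_5 = 4.0205
D_6 = 4.3180
D_7 = 4.6375
TV_7 = 4.7256/(0.097−0.019) = 60.5852
P₀ = Σ Dₜ/(1+r)ᵗ + TV_7/(1+r)^7 = 48.5855

$48.59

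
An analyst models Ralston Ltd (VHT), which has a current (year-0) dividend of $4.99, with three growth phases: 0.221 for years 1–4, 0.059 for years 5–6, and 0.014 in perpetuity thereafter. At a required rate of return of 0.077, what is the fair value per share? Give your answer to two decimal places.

Three-stage DDM. Project D₁…D_6; terminal Gordon value at t=6 with g = 0.014; discount at r = 0.077.
D_1 = 6.0928
D_2 = 7.4393
D_3 = 9.0834
D_4 = 11.0908
D_5 = 11.7452
D_6 = 12.4381
TV_6 = 12.6123/(0.077−0.014) = 200.1947
P₀ = Σ Dₜ/(1+r)ᵗ + TV_6/(1+r)^6 = 171.9405

$171.94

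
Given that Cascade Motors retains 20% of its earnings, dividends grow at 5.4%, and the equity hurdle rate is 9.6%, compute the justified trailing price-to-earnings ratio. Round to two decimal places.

20.08

Payout ratio b = 1 − 0.20 = 0.80.
Justified trailing P/E = b(1+g)/(r−g) = 0.80×(1+0.054)/(0.096−0.054) = 20.0762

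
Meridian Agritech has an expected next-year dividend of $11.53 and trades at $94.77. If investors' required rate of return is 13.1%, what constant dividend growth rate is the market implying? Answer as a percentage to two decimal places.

From P₀ = D₁/(r − g), the implied growth is g = r − D₁/P₀.
g = 0.131 − 11.53/94.77 = 0.131 − 0.12166 = 0.00934

0.93%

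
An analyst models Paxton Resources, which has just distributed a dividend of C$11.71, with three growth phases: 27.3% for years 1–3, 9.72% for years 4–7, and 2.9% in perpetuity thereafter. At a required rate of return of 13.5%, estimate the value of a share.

Three-stage DDM. Project D₁…D_7; terminal Gordon value at t=7 with g = 0.029; discount at r = 0.135.
D_1 = 14.9068
D_2 = 18.9764
D_3 = 24.1570
D_4 = 26.5050
D_5 = 29.0813
D_6 = 31.9080
D_7 = 35.0095
TV_7 = 36.0247/(0.135−0.029) = 339.8559
P₀ = Σ Dₜ/(1+r)ᵗ + TV_7/(1+r)^7 = 245.2138

C$245.21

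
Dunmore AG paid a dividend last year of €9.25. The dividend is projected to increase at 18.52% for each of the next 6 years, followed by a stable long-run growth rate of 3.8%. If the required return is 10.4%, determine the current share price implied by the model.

Two-stage DDM. Project D₁…D_6 at 0.1852, terminal growth 0.038, discount at r = 0.104.
D_1 = 10.9631
D_2 = 12.9935
D_3 = 15.3999
D_4 = 18.2519
D_5 = 21.6322
D_6 = 25.6384
Terminal value at t=6: TV = D_7/(r−g) = 26.6127/(0.104−0.038) = 403.2227
P₀ = 10.9631/(1+0.104)^1 + 12.9935/(1+0.104)^2 + 15.3999/(1+0.104)^3 + 18.2519/(1+0.104)^4 + 21.6322/(1+0.104)^5 + 25.6384/(1+0.104)^6 + 403.2227/(1+0.104)^6 = 294.3786

€294.38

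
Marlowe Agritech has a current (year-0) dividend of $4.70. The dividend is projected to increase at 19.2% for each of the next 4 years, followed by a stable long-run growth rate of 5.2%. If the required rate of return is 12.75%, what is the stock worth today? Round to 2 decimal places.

$103.46

Two-stage DDM. Project D₁…D_4 at 0.192, terminal growth 0.052, discount at r = 0.1275.
D_1 = 5.6024
D_2 = 6.6781
D_3 = 7.9602
D_4 = 9.4886
Terminal value at t=4: TV = D_5/(r−g) = 9.9820/(0.1275−0.052) = 132.2122
P₀ = 5.6024/(1+0.1275)^1 + 6.6781/(1+0.1275)^2 + 7.9602/(1+0.1275)^3 + 9.4886/(1+0.1275)^4 + 132.2122/(1+0.1275)^4 = 103.4568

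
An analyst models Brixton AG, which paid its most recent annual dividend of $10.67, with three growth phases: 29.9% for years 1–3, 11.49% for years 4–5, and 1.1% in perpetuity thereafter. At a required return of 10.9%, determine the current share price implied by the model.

$257.64

Three-stage DDM. Project D₁…D_5; terminal Gordon value at t=5 with g = 0.011; discount at r = 0.109.
D_1 = 13.8603
D_2 = 18.0046
D_3 = 23.3879
D_4 = 26.0752
D_5 = 29.0712
TV_5 = 29.3910/(0.109−0.011) = 299.9085
P₀ = Σ Dₜ/(1+r)ᵗ + TV_5/(1+r)^5 = 257.6385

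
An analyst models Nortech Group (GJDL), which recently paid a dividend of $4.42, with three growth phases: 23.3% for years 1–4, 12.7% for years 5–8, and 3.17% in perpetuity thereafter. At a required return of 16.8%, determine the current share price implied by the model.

$76.39

Three-stage DDM. Project D₁…D_8; terminal Gordon value at t=8 with g = 0.0317; discount at r = 0.168.
D_1 = 5.4499
D_2 = 6.7197
D_3 = 8.2854
D_4 = 10.2159
D_5 = 11.5133
D_6 = 12.9754
D_7 = 14.6233
D_8 = 16.4805
TV_8 = 17.0029/(0.168−0.0317) = 124.7463
P₀ = Σ Dₜ/(1+r)ᵗ + TV_8/(1+r)^8 = 76.3918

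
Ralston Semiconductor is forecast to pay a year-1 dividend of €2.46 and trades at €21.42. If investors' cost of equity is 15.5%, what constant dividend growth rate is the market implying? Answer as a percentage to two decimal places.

From P₀ = D₁/(r − g), the implied growth is g = r − D₁/P₀.
g = 0.155 − 2.46/21.42 = 0.155 − 0.11485 = 0.04015

4.02%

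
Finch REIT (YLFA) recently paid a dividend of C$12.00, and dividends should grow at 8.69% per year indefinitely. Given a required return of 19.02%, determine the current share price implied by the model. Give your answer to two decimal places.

Gordon growth model: P₀ = D₁/(r − g). D₁ = 12.00 × (1 + 0.0869) = 13.0428.
P₀ = 13.0428 / (0.1902 − 0.0869) = 13.0428 / 0.1033 = 126.2614

C$126.26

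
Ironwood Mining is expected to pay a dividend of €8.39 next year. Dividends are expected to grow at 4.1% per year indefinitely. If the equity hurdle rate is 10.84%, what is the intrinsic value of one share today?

€124.48

Gordon growth model: P₀ = D₁/(r − g), with D₁ = 8.39 given directly.
P₀ = 8.3900 / (0.1084 − 0.041) = 8.3900 / 0.0674 = 124.4807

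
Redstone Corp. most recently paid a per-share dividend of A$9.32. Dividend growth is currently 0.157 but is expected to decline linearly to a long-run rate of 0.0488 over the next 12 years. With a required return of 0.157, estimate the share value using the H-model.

A$146.26

H-model: P₀ = D₀[(1+g_L) + H(g_S−g_L)]/(r−g_L), with H = 12/2 = 6.
P₀ = 9.32 × [(1+0.0488) + 6×(0.157−0.0488)] / (0.157−0.0488)
   = 9.32 × 1.6980 / 0.1082 = 146.2603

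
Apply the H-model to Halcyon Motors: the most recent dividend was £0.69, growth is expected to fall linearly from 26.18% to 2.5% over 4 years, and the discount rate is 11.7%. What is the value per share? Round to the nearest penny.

H-model: P₀ = D₀[(1+g_L) + H(g_S−g_L)]/(r−g_L), with H = 4/2 = 2.
P₀ = 0.69 × [(1+0.025) + 2×(0.2618−0.025)] / (0.117−0.025)
   = 0.69 × 1.4986 / 0.092 = 11.2395

£11.24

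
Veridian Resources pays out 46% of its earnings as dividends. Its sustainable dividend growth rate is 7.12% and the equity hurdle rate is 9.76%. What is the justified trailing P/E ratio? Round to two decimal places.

Justified trailing P/E = b(1+g)/(r−g) = 0.46×(1+0.0712)/(0.0976−0.0712) = 18.6648

18.66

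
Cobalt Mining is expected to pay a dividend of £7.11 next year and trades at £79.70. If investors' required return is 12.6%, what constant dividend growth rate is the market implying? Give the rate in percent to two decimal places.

3.68%

From P₀ = D₁/(r − g), the implied growth is g = r − D₁/P₀.
g = 0.126 − 7.11/79.70 = 0.126 − 0.08921 = 0.03679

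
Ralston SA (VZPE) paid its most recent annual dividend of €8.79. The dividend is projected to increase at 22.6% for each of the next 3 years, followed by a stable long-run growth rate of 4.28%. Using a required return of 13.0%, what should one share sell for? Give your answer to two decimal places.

Two-stage DDM. Project D₁…D_3 at 0.226, terminal growth 0.0428, discount at r = 0.13.
D_1 = 10.7765
D_2 = 13.2120
D_3 = 16.1980
Terminal value at t=3: TV = D_4/(r−g) = 16.8912/(0.13−0.0428) = 193.7068
P₀ = 10.7765/(1+0.13)^1 + 13.2120/(1+0.13)^2 + 16.1980/(1+0.13)^3 + 193.7068/(1+0.13)^3 = 165.3582

€165.36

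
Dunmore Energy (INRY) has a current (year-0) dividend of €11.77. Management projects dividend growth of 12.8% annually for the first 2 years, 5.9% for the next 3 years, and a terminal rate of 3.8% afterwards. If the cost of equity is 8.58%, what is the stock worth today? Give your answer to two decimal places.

Three-stage DDM. Project D₁…D_5; terminal Gordon value at t=5 with g = 0.038; discount at r = 0.0858.
D_1 = 13.2766
D_2 = 14.9760
D_3 = 15.8595
D_4 = 16.7953
D_5 = 17.7862
TV_5 = 18.4620/(0.0858−0.038) = 386.2353
P₀ = Σ Dₜ/(1+r)ᵗ + TV_5/(1+r)^5 = 317.1069

€317.11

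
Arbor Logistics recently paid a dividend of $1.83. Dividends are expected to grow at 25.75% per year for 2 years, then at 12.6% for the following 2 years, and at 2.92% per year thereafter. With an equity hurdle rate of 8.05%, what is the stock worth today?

$63.89

Three-stage DDM. Project D₁…D_4; terminal Gordon value at t=4 with g = 0.0292; discount at r = 0.0805.
D_1 = 2.3012
D_2 = 2.8938
D_3 = 3.2584
D_4 = 3.6690
TV_4 = 3.7761/(0.0805−0.0292) = 73.6082
P₀ = Σ Dₜ/(1+r)ᵗ + TV_4/(1+r)^4 = 63.8874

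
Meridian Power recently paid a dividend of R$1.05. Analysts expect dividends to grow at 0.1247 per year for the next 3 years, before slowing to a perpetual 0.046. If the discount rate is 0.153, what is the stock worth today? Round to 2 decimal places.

Two-stage DDM. Project D₁…D_3 at 0.1247, terminal growth 0.046, discount at r = 0.153.
D_1 = 1.1809
D_2 = 1.3282
D_3 = 1.4938
Terminal value at t=3: TV = D_4/(r−g) = 1.5625/(0.153−0.046) = 14.6032
P₀ = 1.1809/(1+0.153)^1 + 1.3282/(1+0.153)^2 + 1.4938/(1+0.153)^3 + 14.6032/(1+0.153)^3 = 12.5250

R$12.52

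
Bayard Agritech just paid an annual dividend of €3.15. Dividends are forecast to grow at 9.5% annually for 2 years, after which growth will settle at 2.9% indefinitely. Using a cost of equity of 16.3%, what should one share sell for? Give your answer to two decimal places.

Two-stage DDM. Project D₁…D_2 at 0.095, terminal growth 0.029, discount at r = 0.163.
D_1 = 3.4492
D_2 = 3.7769
Terminal value at t=2: TV = D_3/(r−g) = 3.8865/(0.163−0.029) = 29.0034
P₀ = 3.4492/(1+0.163)^1 + 3.7769/(1+0.163)^2 + 29.0034/(1+0.163)^2 = 27.2014

€27.20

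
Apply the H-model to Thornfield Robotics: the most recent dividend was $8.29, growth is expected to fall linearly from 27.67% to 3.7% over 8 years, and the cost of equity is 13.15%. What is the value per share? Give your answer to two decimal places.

$175.08

H-model: P₀ = D₀[(1+g_L) + H(g_S−g_L)]/(r−g_L), with H = 8/2 = 4.
P₀ = 8.29 × [(1+0.037) + 4×(0.2767−0.037)] / (0.1315−0.037)
   = 8.29 × 1.9958 / 0.0945 = 175.0813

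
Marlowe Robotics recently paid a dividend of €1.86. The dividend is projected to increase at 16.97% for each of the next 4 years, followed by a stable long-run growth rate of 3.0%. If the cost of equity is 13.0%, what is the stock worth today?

Two-stage DDM. Project D₁…D_4 at 0.1697, terminal growth 0.03, discount at r = 0.13.
D_1 = 2.1756
D_2 = 2.5448
D_3 = 2.9767
D_4 = 3.4819
Terminal value at t=4: TV = D_5/(r−g) = 3.5863/(0.13−0.03) = 35.8631
P₀ = 2.1756/(1+0.13)^1 + 2.5448/(1+0.13)^2 + 2.9767/(1+0.13)^3 + 3.4819/(1+0.13)^4 + 35.8631/(1+0.13)^4 = 30.1124

€30.11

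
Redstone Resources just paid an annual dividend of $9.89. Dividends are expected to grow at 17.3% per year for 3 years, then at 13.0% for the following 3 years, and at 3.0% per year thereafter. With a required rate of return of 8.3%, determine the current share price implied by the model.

$353.35

Three-stage DDM. Project D₁…D_6; terminal Gordon value at t=6 with g = 0.03; discount at r = 0.083.
D_1 = 11.6010
D_2 = 13.6079
D_3 = 15.9621
D_4 = 18.0372
D_5 = 20.3820
D_6 = 23.0317
TV_6 = 23.7226/(0.083−0.03) = 447.5968
P₀ = Σ Dₜ/(1+r)ᵗ + TV_6/(1+r)^6 = 353.3529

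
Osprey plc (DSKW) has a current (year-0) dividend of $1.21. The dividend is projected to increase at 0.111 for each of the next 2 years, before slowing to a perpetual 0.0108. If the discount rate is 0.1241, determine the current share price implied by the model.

Two-stage DDM. Project D₁…D_2 at 0.111, terminal growth 0.0108, discount at r = 0.1241.
D_1 = 1.3443
D_2 = 1.4935
Terminal value at t=2: TV = D_3/(r−g) = 1.5097/(0.1241−0.0108) = 13.3244
P₀ = 1.3443/(1+0.1241)^1 + 1.4935/(1+0.1241)^2 + 13.3244/(1+0.1241)^2 = 12.9227

$12.92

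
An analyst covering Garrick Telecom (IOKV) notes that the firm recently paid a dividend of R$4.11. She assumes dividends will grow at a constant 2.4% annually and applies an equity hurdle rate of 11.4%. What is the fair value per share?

Gordon growth model: P₀ = D₁/(r − g). D₁ = 4.11 × (1 + 0.024) = 4.2086.
P₀ = 4.2086 / (0.114 − 0.024) = 4.2086 / 0.09 = 46.7627

R$46.76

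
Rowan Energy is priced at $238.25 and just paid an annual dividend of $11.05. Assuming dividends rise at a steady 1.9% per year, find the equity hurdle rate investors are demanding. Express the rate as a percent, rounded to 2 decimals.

Rearranging the constant-growth DDM: r = D₁/P₀ + g.
D₁ = 11.05 × (1 + 0.019) = 11.2599.
r = 11.2599 / 238.25 + 0.019 = 0.04726 + 0.019 = 0.06626

6.63%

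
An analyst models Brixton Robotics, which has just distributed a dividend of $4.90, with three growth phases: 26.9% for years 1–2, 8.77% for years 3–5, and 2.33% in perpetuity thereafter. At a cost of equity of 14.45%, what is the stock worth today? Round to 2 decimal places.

Three-stage DDM. Project D₁…D_5; terminal Gordon value at t=5 with g = 0.0233; discount at r = 0.1445.
D_1 = 6.2181
D_2 = 7.8908
D_3 = 8.5828
D_4 = 9.3355
D_5 = 10.1542
TV_5 = 10.3908/(0.1445−0.0233) = 85.7328
P₀ = Σ Dₜ/(1+r)ᵗ + TV_5/(1+r)^5 = 71.4524

$71.45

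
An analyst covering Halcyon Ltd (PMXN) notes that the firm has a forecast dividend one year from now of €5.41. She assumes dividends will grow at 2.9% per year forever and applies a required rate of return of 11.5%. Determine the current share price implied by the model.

Gordon growth model: P₀ = D₁/(r − g), with D₁ = 5.41 given directly.
P₀ = 5.4100 / (0.115 − 0.029) = 5.4100 / 0.086 = 62.9070

€62.91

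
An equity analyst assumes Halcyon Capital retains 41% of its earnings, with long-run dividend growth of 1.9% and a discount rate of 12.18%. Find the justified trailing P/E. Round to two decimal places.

5.85

Payout ratio b = 1 − 0.41 = 0.59.
Justified trailing P/E = b(1+g)/(r−g) = 0.59×(1+0.019)/(0.1218−0.019) = 5.8483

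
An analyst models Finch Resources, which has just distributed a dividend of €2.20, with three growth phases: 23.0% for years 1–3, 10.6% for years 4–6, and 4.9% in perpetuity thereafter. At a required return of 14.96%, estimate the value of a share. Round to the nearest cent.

€40.07

Three-stage DDM. Project D₁…D_6; terminal Gordon value at t=6 with g = 0.049; discount at r = 0.1496.
D_1 = 2.7060
D_2 = 3.3284
D_3 = 4.0939
D_4 = 4.5279
D_5 = 5.0078
D_6 = 5.5386
TV_6 = 5.8100/(0.1496−0.049) = 57.7538
P₀ = Σ Dₜ/(1+r)ᵗ + TV_6/(1+r)^6 = 40.0738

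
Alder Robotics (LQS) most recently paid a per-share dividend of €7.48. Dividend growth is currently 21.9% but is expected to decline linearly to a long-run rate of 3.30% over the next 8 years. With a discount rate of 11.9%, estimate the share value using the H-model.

€154.56

H-model: P₀ = D₀[(1+g_L) + H(g_S−g_L)]/(r−g_L), with H = 8/2 = 4.
P₀ = 7.48 × [(1+0.033) + 4×(0.219−0.033)] / (0.119−0.033)
   = 7.48 × 1.7770 / 0.086 = 154.5577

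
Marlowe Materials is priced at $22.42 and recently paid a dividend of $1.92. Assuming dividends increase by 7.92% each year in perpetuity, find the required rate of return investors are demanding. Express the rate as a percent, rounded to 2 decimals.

17.16%

Rearranging the constant-growth DDM: r = D₁/P₀ + g.
D₁ = 1.92 × (1 + 0.0792) = 2.0721.
r = 2.0721 / 22.42 + 0.0792 = 0.09242 + 0.0792 = 0.17162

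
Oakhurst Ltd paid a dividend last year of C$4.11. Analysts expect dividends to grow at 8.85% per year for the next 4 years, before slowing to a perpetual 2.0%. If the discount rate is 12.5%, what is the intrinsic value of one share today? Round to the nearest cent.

C$50.14

Two-stage DDM. Project D₁…D_4 at 0.0885, terminal growth 0.02, discount at r = 0.125.
D_1 = 4.4737
D_2 = 4.8697
D_3 = 5.3006
D_4 = 5.7697
Terminal value at t=4: TV = D_5/(r−g) = 5.8851/(0.125−0.02) = 56.0488
P₀ = 4.4737/(1+0.125)^1 + 4.8697/(1+0.125)^2 + 5.3006/(1+0.125)^3 + 5.7697/(1+0.125)^4 + 56.0488/(1+0.125)^4 = 50.1401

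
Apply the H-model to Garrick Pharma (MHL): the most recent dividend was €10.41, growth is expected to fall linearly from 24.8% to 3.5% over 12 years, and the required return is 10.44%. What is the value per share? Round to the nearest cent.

H-model: P₀ = D₀[(1+g_L) + H(g_S−g_L)]/(r−g_L), with H = 12/2 = 6.
P₀ = 10.41 × [(1+0.035) + 6×(0.248−0.035)] / (0.1044−0.035)
   = 10.41 × 2.3130 / 0.0694 = 346.9500

€346.95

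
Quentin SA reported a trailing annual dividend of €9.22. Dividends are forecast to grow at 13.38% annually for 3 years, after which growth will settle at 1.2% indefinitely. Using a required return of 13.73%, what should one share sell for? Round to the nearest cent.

€101.27

Two-stage DDM. Project D₁…D_3 at 0.1338, terminal growth 0.012, discount at r = 0.1373.
D_1 = 10.4536
D_2 = 11.8523
D_3 = 13.4382
Terminal value at t=3: TV = D_4/(r−g) = 13.5994/(0.1373−0.012) = 108.5350
P₀ = 10.4536/(1+0.1373)^1 + 11.8523/(1+0.1373)^2 + 13.4382/(1+0.1373)^3 + 108.5350/(1+0.1373)^3 = 101.2711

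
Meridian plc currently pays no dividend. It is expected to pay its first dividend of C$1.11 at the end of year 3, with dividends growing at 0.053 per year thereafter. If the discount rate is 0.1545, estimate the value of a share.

C$8.20

Deferred-dividend DDM. At t=2 the remaining stream is a growing perpetuity with first payment D_3 = 1.11.
V_2 = D_3/(r−g) = 1.11/(0.1545−0.053) = 10.9360
P₀ = V_2/(1+r)^2 = 10.9360/(1+0.1545)^2 = 8.2048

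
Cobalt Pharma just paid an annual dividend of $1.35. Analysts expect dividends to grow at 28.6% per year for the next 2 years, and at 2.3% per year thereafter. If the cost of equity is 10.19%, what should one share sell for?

Two-stage DDM. Project D₁…D_2 at 0.286, terminal growth 0.023, discount at r = 0.1019.
D_1 = 1.7361
D_2 = 2.2326
Terminal value at t=2: TV = D_3/(r−g) = 2.2840/(0.1019−0.023) = 28.9477
P₀ = 1.7361/(1+0.1019)^1 + 2.2326/(1+0.1019)^2 + 28.9477/(1+0.1019)^2 = 27.2556

$27.26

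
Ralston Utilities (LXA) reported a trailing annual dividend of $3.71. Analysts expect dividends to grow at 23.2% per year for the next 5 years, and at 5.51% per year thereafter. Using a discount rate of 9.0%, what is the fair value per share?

Two-stage DDM. Project D₁…D_5 at 0.232, terminal growth 0.0551, discount at r = 0.09.
D_1 = 4.5707
D_2 = 5.6311
D_3 = 6.9375
D_4 = 8.5471
D_5 = 10.5300
Terminal value at t=5: TV = D_6/(r−g) = 11.1102/(0.09−0.0551) = 318.3432
P₀ = 4.5707/(1+0.09)^1 + 5.6311/(1+0.09)^2 + 6.9375/(1+0.09)^3 + 8.5471/(1+0.09)^4 + 10.5300/(1+0.09)^5 + 318.3432/(1+0.09)^5 = 234.0900

$234.09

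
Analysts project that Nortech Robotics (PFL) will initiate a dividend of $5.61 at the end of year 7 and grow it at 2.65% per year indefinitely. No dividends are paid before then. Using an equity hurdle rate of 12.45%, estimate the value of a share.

Deferred-dividend DDM. At t=6 the remaining stream is a growing perpetuity with first payment D_7 = 5.61.
V_6 = D_7/(r−g) = 5.61/(0.1245−0.0265) = 57.2449
P₀ = V_6/(1+r)^6 = 57.2449/(1+0.1245)^6 = 28.3126

$28.31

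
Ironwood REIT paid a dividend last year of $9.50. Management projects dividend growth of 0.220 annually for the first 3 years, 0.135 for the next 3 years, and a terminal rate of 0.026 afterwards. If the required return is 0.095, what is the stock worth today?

$295.46

Three-stage DDM. Project D₁…D_6; terminal Gordon value at t=6 with g = 0.026; discount at r = 0.095.
D_1 = 11.5900
D_2 = 14.1398
D_3 = 17.2506
D_4 = 19.5794
D_5 = 22.2226
D_6 = 25.2226
TV_6 = 25.8784/(0.095−0.026) = 375.0498
P₀ = Σ Dₜ/(1+r)ᵗ + TV_6/(1+r)^6 = 295.4562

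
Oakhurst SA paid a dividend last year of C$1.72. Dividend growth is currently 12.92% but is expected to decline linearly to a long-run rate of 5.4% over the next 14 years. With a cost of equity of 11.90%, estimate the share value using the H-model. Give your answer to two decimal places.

H-model: P₀ = D₀[(1+g_L) + H(g_S−g_L)]/(r−g_L), with H = 14/2 = 7.
P₀ = 1.72 × [(1+0.054) + 7×(0.1292−0.054)] / (0.119−0.054)
   = 1.72 × 1.5804 / 0.065 = 41.8198

C$41.82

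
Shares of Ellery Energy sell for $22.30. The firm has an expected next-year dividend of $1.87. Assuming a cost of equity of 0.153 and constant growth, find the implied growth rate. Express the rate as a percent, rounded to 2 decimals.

6.91%

From P₀ = D₁/(r − g), the implied growth is g = r − D₁/P₀.
g = 0.153 − 1.87/22.30 = 0.153 − 0.08386 = 0.06914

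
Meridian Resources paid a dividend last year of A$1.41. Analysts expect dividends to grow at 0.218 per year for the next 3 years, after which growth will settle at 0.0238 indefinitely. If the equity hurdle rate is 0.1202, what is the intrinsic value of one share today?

A$24.26

Two-stage DDM. Project D₁…D_3 at 0.218, terminal growth 0.0238, discount at r = 0.1202.
D_1 = 1.7174
D_2 = 2.0918
D_3 = 2.5478
Terminal value at t=3: TV = D_4/(r−g) = 2.6084/(0.1202−0.0238) = 27.0582
P₀ = 1.7174/(1+0.1202)^1 + 2.0918/(1+0.1202)^2 + 2.5478/(1+0.1202)^3 + 27.0582/(1+0.1202)^3 = 24.2617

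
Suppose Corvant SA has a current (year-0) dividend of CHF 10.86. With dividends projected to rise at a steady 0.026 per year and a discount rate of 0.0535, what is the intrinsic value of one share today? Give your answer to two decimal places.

CHF 405.18

Gordon growth model: P₀ = D₁/(r − g). D₁ = 10.86 × (1 + 0.026) = 11.1424.
P₀ = 11.1424 / (0.0535 − 0.026) = 11.1424 / 0.0275 = 405.1767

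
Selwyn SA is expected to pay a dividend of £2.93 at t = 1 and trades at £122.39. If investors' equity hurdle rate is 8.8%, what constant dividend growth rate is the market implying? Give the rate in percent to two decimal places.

From P₀ = D₁/(r − g), the implied growth is g = r − D₁/P₀.
g = 0.088 − 2.93/122.39 = 0.088 − 0.02394 = 0.06406

6.41%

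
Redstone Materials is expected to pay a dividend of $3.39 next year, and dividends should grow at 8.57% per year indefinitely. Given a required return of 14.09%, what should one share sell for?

Gordon growth model: P₀ = D₁/(r − g), with D₁ = 3.39 given directly.
P₀ = 3.3900 / (0.1409 − 0.0857) = 3.3900 / 0.0552 = 61.4130

$61.41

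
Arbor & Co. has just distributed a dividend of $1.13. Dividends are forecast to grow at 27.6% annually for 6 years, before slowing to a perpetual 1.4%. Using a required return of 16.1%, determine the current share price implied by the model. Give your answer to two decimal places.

Two-stage DDM. Project D₁…D_6 at 0.276, terminal growth 0.014, discount at r = 0.161.
D_1 = 1.4419
D_2 = 1.8398
D_3 = 2.3476
D_4 = 2.9956
D_5 = 3.8224
D_6 = 4.8773
Terminal value at t=6: TV = D_7/(r−g) = 4.9456/(0.161−0.014) = 33.6437
P₀ = 1.4419/(1+0.161)^1 + 1.8398/(1+0.161)^2 + 2.3476/(1+0.161)^3 + 2.9956/(1+0.161)^4 + 3.8224/(1+0.161)^5 + 4.8773/(1+0.161)^6 + 33.6437/(1+0.161)^6 = 23.2969

$23.30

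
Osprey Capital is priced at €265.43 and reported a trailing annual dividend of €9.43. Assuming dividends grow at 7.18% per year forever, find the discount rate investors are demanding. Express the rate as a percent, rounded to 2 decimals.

10.99%

Rearranging the constant-growth DDM: r = D₁/P₀ + g.
D₁ = 9.43 × (1 + 0.0718) = 10.1071.
r = 10.1071 / 265.43 + 0.0718 = 0.03808 + 0.0718 = 0.10988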